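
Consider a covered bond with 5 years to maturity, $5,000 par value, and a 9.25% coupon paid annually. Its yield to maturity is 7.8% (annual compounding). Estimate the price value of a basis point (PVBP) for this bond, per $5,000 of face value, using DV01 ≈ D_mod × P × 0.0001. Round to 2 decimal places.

$2.08

Periodic yield y = 0.078.
  t   CF        PV=CF/(1+0.078)^t    t·PV
  1       462.50       429.0353       429.0353
  2       462.50       397.9919       795.9838
  3       462.50       369.1947     1,107.5841
  4       462.50       342.4812     1,369.9247
  5     5,462.50     3,752.3008    18,761.5040
  Σ                  5,291.0038    22,464.0318
P = 5,291.0038; D_Mac = 4.24570 yrs; D_mod = 3.93850 yrs.
DV01 ≈ 3.93850 × 5,291.0038 × 0.0001 = 2.083862.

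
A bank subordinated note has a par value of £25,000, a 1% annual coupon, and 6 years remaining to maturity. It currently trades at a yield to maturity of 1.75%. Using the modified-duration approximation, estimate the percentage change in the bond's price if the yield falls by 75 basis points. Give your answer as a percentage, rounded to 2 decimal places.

Periodic yield y = 0.0175. Modified duration first:
  t   CF        PV=CF/(1+0.0175)^t    t·PV
  1       250.00       245.7002       245.7002
  2       250.00       241.4744       482.9489
  3       250.00       237.3213       711.9640
  4       250.00       233.2396       932.9585
  5       250.00       229.2281     1,146.1407
  6    25,250.00    22,753.8492   136,523.0951
  Σ                 23,940.8129   140,042.8073
P = 23,940.8129; D_Mac = 5.84954 yrs; D_mod = 5.84954/(1+0.0175) = 5.74894 yrs.
ΔP/P ≈ -D_mod · Δy = -5.74894 × (-0.0075) = +0.043117 = +4.3117%.

+4.31%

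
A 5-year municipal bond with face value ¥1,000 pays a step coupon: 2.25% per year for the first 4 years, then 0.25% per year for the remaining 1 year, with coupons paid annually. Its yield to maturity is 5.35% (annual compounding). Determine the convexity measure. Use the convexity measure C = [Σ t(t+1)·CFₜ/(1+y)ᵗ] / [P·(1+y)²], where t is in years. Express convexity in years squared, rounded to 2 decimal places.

25.32

With y = 0.0535:
  t   CF        PV=CF/(1+0.0535)^t    t·PV        t(t+1)·PV
  1        22.50        21.3574        21.3574          42.7148
  2        22.50        20.2728        40.5456         121.6367
  3        22.50        19.2433        57.7298         230.9193
  4        22.50        18.2660        73.0642         365.3208
  5     1,002.50       772.5235     3,862.6173      23,175.7040
  Σ                    851.6629     4,055.3143      23,936.2955
P = 851.6629.
Convexity = Σ t(t+1)·PV / [P·(1+y)²] = 23,936.2955 / (851.6629 × 1.109862) = 25.32329.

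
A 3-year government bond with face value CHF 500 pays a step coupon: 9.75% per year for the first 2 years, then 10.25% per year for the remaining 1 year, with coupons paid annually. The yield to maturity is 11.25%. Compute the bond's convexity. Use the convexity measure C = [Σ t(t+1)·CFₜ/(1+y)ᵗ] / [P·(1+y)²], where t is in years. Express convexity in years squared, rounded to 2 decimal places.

With y = 0.1125:
  t   CF        PV=CF/(1+0.1125)^t    t·PV        t(t+1)·PV
  1        48.75        43.8202        43.8202          87.6404
  2        48.75        39.3890        78.7779         236.3338
  3       551.25       400.3580     1,201.0741       4,804.2964
  Σ                    483.5672     1,323.6722       5,128.2706
P = 483.5672.
Convexity = Σ t(t+1)·PV / [P·(1+y)²] = 5,128.2706 / (483.5672 × 1.237656) = 8.56868.

8.57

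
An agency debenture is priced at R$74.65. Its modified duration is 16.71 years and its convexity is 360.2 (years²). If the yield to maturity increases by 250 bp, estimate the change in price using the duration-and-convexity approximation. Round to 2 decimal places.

Duration effect: -D_mod·Δy = -16.71 × (+0.025) = -0.417750
Convexity effect: ½·C·(Δy)² = 0.5 × 360.2 × (0.025)² = +0.1125625
ΔP/P ≈ -0.417750 + 0.1125625 = -0.3051875
ΔP ≈ 74.65 × (-0.3051875) = -22.782246875.

-R$22.78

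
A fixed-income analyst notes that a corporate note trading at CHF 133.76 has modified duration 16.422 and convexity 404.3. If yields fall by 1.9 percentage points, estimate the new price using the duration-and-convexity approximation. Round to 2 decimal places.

Duration effect: -D_mod·Δy = -16.422 × (-0.019) = +0.312018
Convexity effect: ½·C·(Δy)² = 0.5 × 404.3 × (-0.019)² = +0.07297615
ΔP/P ≈ +0.312018 + 0.07297615 = +0.38499415
New price ≈ 133.76 × (1 + 0.38499415) = 185.256817504.

CHF 185.26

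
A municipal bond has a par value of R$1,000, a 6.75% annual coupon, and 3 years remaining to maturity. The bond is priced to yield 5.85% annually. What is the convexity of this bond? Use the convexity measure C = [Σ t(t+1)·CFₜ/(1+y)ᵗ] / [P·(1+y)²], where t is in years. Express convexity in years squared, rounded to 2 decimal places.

With y = 0.0585:
  t   CF        PV=CF/(1+0.0585)^t    t·PV        t(t+1)·PV
  1        67.50        63.7695        63.7695         127.5390
  2        67.50        60.2451       120.4903         361.4709
  3     1,067.50       900.1094     2,700.3282      10,801.3128
  Σ                  1,024.1240     2,884.5880      11,290.3226
P = 1,024.1240.
Convexity = Σ t(t+1)·PV / [P·(1+y)²] = 11,290.3226 / (1,024.1240 × 1.120422) = 9.83948.

9.84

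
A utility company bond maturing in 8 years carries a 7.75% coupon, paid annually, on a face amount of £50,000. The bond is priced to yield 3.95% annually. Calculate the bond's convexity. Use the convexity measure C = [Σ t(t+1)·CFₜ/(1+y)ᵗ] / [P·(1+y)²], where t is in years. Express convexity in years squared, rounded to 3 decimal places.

With y = 0.0395:
  t   CF        PV=CF/(1+0.0395)^t    t·PV        t(t+1)·PV
  1     3,875.00     3,727.7537     3,727.7537       7,455.5075
  2     3,875.00     3,586.1027     7,172.2053      21,516.6160
  3     3,875.00     3,449.8342    10,349.5027      41,398.0106
  4     3,875.00     3,318.7438    13,274.9754      66,374.8768
  5     3,875.00     3,192.6348    15,963.1738      95,779.0430
  6     3,875.00     3,071.3177    18,427.9063     128,995.3441
  7     3,875.00     2,954.6106    20,682.2742     165,458.1934
  8    53,875.00    39,517.6703   316,141.3626   2,845,272.2635
  Σ                 62,818.6679   405,739.1540   3,372,249.8548
P = 62,818.6679.
Convexity = Σ t(t+1)·PV / [P·(1+y)²] = 3,372,249.8548 / (62,818.6679 × 1.080560) = 49.68005.

49.680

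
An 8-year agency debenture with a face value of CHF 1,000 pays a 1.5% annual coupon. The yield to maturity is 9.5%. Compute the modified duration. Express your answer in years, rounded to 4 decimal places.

6.7829 years

Periodic yield y = 0.095. First find Macaulay duration:
  t   CF        PV=CF/(1+0.095)^t    t·PV
  1        15.00        13.6986        13.6986
  2        15.00        12.5102        25.0203
  3        15.00        11.4248        34.2744
  4        15.00        10.4336        41.7345
  5        15.00         9.5284        47.6421
  6        15.00         8.7017        52.2105
  7        15.00         7.9468        55.6276
  8     1,015.00       491.0810     3,928.6476
  Σ                    565.3251     4,198.8556
P = 565.3251; Macaulay duration = 4,198.8556 / 565.3251 = 7.42733 years.
Modified duration = D_Mac / (1 + y) = 7.42733 / 1.095 = 6.78295 years.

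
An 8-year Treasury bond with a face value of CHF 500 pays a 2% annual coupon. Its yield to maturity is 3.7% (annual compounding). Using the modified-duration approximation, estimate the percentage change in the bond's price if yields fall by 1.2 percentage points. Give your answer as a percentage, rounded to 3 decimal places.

Periodic yield y = 0.037. Modified duration first:
  t   CF        PV=CF/(1+0.037)^t    t·PV
  1        10.00         9.6432         9.6432
  2        10.00         9.2991        18.5983
  3        10.00         8.9673        26.9020
  4        10.00         8.6474        34.5896
  5        10.00         8.3389        41.6943
  6        10.00         8.0413        48.2479
  7        10.00         7.7544        54.2809
  8       510.00       381.3644     3,050.9150
  Σ                    442.0560     3,284.8711
P = 442.0560; D_Mac = 7.43089 yrs; D_mod = 7.43089/(1+0.037) = 7.16576 yrs.
ΔP/P ≈ -D_mod · Δy = -7.16576 × (-0.012) = +0.085989 = +8.5989%.

+8.599%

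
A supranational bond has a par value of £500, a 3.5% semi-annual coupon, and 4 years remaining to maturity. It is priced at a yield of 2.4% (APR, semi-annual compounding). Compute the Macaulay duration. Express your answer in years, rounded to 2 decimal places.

3.77 years

Periodic yield y = 0.012. Discount each cash flow and weight by its period:
  t   CF        PV=CF/(1+0.012)^t    t·PV
  1         8.75         8.6462         8.6462
  2         8.75         8.5437        17.0874
  3         8.75         8.4424        25.3272
  4         8.75         8.3423        33.3692
  5         8.75         8.2434        41.2169
  6         8.75         8.1456        48.8738
  7         8.75         8.0490        56.3433
  8       508.75       462.4452     3,699.5620
  Σ                    520.8580     3,930.4262
Price P = Σ PV = 520.8580.
Macaulay duration = Σ(t·PV) / P = 3,930.4262 / 520.8580 = 7.54606 half-year periods.
In years: 7.54606 / 2 = 3.77303 years.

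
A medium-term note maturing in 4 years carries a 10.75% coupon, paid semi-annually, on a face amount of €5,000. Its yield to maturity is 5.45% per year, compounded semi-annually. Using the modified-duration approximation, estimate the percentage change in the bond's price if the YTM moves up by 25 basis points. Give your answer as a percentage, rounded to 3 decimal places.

-0.831%

Periodic yield y = 0.02725. Modified duration first:
  t   CF        PV=CF/(1+0.02725)^t    t·PV
  1       268.75       261.6208       261.6208
  2       268.75       254.6808       509.3616
  3       268.75       247.9248       743.7745
  4       268.75       241.3481       965.3924
  5       268.75       234.9458     1,174.7291
  6       268.75       228.7134     1,372.2803
  7       268.75       222.6463     1,558.5239
  8     5,268.75     4,249.1141    33,992.9127
  Σ                  5,940.9941    40,578.5953
P = 5,940.9941; D_Mac = 6.83027 half-year periods = 3.41514 yrs; D_mod = 3.41514/(1+0.02725) = 3.32454 yrs.
ΔP/P ≈ -D_mod · Δy = -3.32454 × (+0.0025) = -0.008311 = -0.8311%.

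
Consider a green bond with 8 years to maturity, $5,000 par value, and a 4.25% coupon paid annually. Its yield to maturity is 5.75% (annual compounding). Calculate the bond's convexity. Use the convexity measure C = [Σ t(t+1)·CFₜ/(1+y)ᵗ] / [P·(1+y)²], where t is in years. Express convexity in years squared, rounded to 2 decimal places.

52.57

With y = 0.0575:
  t   CF        PV=CF/(1+0.0575)^t    t·PV        t(t+1)·PV
  1       212.50       200.9456       200.9456         401.8913
  2       212.50       190.0195       380.0390       1,140.1170
  3       212.50       179.6875       539.0624       2,156.2497
  4       212.50       169.9172       679.6689       3,398.3447
  5       212.50       160.6782       803.3912       4,820.3471
  6       212.50       151.9416       911.6496       6,381.5469
  7       212.50       143.6800     1,005.7600       8,046.0797
  8     5,212.50     3,332.7525    26,662.0198     239,958.1782
  Σ                  4,529.6221    31,182.5365     266,302.7546
P = 4,529.6221.
Convexity = Σ t(t+1)·PV / [P·(1+y)²] = 266,302.7546 / (4,529.6221 × 1.118306) = 52.57181.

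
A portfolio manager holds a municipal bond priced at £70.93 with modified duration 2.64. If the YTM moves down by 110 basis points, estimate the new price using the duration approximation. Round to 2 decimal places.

Duration approximation: ΔP/P ≈ -D_mod · Δy = -2.64 × (-0.011) = +0.029040.
New price ≈ 70.93 × (1 + 0.029040) = 72.9898072.

£72.99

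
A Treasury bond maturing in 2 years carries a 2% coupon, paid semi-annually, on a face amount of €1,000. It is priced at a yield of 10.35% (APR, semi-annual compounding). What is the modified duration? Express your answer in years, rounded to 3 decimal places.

1.871 years

Periodic yield y = 0.05175. First find Macaulay duration:
  t   CF        PV=CF/(1+0.05175)^t    t·PV
  1        10.00         9.5080         9.5080
  2        10.00         9.0401        18.0803
  3        10.00         8.5953        25.7860
  4     1,010.00       825.4130     3,301.6519
  Σ                    852.5564     3,355.0261
P = 852.5564; Macaulay duration = 3,355.0261 / 852.5564 = 3.93525 half-year periods = 1.96763 years.
Modified duration = D_Mac / (1 + y) = 1.96763 / 1.05175 = 1.87081 years.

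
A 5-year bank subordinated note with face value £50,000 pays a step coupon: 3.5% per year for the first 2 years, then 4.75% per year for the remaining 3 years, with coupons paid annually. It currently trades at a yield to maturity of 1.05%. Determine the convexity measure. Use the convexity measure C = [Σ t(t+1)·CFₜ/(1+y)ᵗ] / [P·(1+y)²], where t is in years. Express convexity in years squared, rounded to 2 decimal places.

26.77

With y = 0.0105:
  t   CF        PV=CF/(1+0.0105)^t    t·PV        t(t+1)·PV
  1     1,750.00     1,731.8159     1,731.8159       3,463.6319
  2     1,750.00     1,713.8208     3,427.6416      10,282.9249
  3     2,375.00     2,301.7315     6,905.1945      27,620.7779
  4     2,375.00     2,277.8144     9,111.2578      45,556.2889
  5    52,375.00    49,709.8493   248,549.2466   1,491,295.4796
  Σ                 57,735.0320   269,725.1564   1,578,219.1032
P = 57,735.0320.
Convexity = Σ t(t+1)·PV / [P·(1+y)²] = 1,578,219.1032 / (57,735.0320 × 1.021110) = 26.77042.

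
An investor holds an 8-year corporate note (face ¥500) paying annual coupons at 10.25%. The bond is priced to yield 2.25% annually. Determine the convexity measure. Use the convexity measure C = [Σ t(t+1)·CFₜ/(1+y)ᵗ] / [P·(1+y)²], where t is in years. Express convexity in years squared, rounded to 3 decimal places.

With y = 0.0225:
  t   CF        PV=CF/(1+0.0225)^t    t·PV        t(t+1)·PV
  1        51.25        50.1222        50.1222         100.2445
  2        51.25        49.0193        98.0386         294.1159
  3        51.25        47.9407       143.8220         575.2878
  4        51.25        46.8857       187.5429         937.7144
  5        51.25        45.8540       229.2700       1,375.6202
  6        51.25        44.8450       269.0700       1,883.4897
  7        51.25        43.8582       307.0073       2,456.0583
  8       551.25       461.3623     3,690.8981      33,218.0830
  Σ                    789.8874     4,975.7711      40,840.6139
P = 789.8874.
Convexity = Σ t(t+1)·PV / [P·(1+y)²] = 40,840.6139 / (789.8874 × 1.045506) = 49.45389.

49.454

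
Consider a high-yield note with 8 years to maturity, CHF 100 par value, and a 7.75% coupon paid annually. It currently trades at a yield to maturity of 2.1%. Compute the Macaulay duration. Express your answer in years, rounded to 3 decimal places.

6.555 years

Periodic yield y = 0.021. Discount each cash flow and weight by its year:
  t   CF        PV=CF/(1+0.021)^t    t·PV
  1         7.75         7.5906         7.5906
  2         7.75         7.4345        14.8689
  3         7.75         7.2816        21.8447
  4         7.75         7.1318        28.5272
  5         7.75         6.9851        34.9255
  6         7.75         6.8414        41.0486
  7         7.75         6.7007        46.9050
  8       107.75        91.2455       729.9638
  Σ                    141.2112       925.6744
Price P = Σ PV = 141.2112.
Macaulay duration = Σ(t·PV) / P = 925.6744 / 141.2112 = 6.55525 years.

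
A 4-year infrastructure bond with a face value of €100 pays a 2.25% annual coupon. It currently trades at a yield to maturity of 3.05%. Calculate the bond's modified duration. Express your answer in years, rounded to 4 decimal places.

Periodic yield y = 0.0305. First find Macaulay duration:
  t   CF        PV=CF/(1+0.0305)^t    t·PV
  1         2.25         2.1834         2.1834
  2         2.25         2.1188         4.2376
  3         2.25         2.0561         6.1682
  4       102.25        90.6716       362.6864
  Σ                     97.0299       375.2756
P = 97.0299; Macaulay duration = 375.2756 / 97.0299 = 3.86763 years.
Modified duration = D_Mac / (1 + y) = 3.86763 / 1.0305 = 3.75316 years.

3.7532 years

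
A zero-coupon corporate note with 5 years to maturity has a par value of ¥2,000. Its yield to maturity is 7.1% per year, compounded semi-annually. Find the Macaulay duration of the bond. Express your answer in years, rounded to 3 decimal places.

A zero-coupon bond has a single cash flow at maturity, so its Macaulay duration equals its maturity: 5 years.
(Equivalently: 10 semi-annual periods ÷ 2 = 5 years.)

5.000 years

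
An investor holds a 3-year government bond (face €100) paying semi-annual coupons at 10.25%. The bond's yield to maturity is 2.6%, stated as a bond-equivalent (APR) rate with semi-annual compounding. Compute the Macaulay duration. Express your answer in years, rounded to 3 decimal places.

Periodic yield y = 0.013. Discount each cash flow and weight by its period:
  t   CF        PV=CF/(1+0.013)^t    t·PV
  1        5.125         5.0592         5.0592
  2        5.125         4.9943         9.9886
  3        5.125         4.9302        14.7906
  4        5.125         4.8669        19.4678
  5        5.125         4.8045        24.0224
  6      105.125        97.2858       583.7146
  Σ                    121.9409       657.0433
Price P = Σ PV = 121.9409.
Macaulay duration = Σ(t·PV) / P = 657.0433 / 121.9409 = 5.38821 half-year periods.
In years: 5.38821 / 2 = 2.69410 years.

2.694 years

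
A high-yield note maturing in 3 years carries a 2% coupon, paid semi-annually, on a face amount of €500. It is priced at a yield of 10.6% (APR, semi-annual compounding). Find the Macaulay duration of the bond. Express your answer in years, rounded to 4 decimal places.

Periodic yield y = 0.053. Discount each cash flow and weight by its period:
  t   CF        PV=CF/(1+0.053)^t    t·PV
  1         5.00         4.7483         4.7483
  2         5.00         4.5093         9.0187
  3         5.00         4.2824        12.8471
  4         5.00         4.0668        16.2673
  5         5.00         3.8621        19.3107
  6       505.00       370.4428     2,222.6568
  Σ                    391.9118     2,284.8490
Price P = Σ PV = 391.9118.
Macaulay duration = Σ(t·PV) / P = 2,284.8490 / 391.9118 = 5.83001 half-year periods.
In years: 5.83001 / 2 = 2.91500 years.

2.9150 years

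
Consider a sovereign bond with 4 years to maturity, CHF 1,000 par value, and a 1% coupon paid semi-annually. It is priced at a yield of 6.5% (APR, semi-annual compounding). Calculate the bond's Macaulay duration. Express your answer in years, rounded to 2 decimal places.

Periodic yield y = 0.0325. Discount each cash flow and weight by its period:
  t   CF        PV=CF/(1+0.0325)^t    t·PV
  1         5.00         4.8426         4.8426
  2         5.00         4.6902         9.3804
  3         5.00         4.5426        13.6277
  4         5.00         4.3996        17.5983
  5         5.00         4.2611        21.3054
  6         5.00         4.1270        24.7617
  7         5.00         3.9971        27.9794
  8     1,005.00       778.1182     6,224.9457
  Σ                    808.9782     6,344.4411
Price P = Σ PV = 808.9782.
Macaulay duration = Σ(t·PV) / P = 6,344.4411 / 808.9782 = 7.84254 half-year periods.
In years: 7.84254 / 2 = 3.92127 years.

3.92 years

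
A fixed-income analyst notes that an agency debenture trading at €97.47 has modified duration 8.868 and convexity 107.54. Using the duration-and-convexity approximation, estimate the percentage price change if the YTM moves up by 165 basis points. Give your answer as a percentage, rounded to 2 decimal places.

-13.17%

Duration effect: -D_mod·Δy = -8.868 × (+0.0165) = -0.146322
Convexity effect: ½·C·(Δy)² = 0.5 × 107.54 × (0.0165)² = +0.0146388825
ΔP/P ≈ -0.146322 + 0.0146388825 = -0.1316831175
= -13.16831175%.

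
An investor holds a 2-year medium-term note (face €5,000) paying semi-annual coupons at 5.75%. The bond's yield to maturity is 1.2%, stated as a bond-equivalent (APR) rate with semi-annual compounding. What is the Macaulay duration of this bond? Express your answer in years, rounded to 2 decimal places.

1.92 years

Periodic yield y = 0.006. Discount each cash flow and weight by its period:
  t   CF        PV=CF/(1+0.006)^t    t·PV
  1       143.75       142.8926       142.8926
  2       143.75       142.0404       284.0808
  3       143.75       141.1932       423.5797
  4     5,143.75     5,022.1298    20,088.5190
  Σ                  5,448.2560    20,939.0722
Price P = Σ PV = 5,448.2560.
Macaulay duration = Σ(t·PV) / P = 20,939.0722 / 5,448.2560 = 3.84326 half-year periods.
In years: 3.84326 / 2 = 1.92163 years.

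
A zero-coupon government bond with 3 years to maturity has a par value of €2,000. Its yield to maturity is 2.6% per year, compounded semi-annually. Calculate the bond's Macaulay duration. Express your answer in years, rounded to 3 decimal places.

3.000 years

A zero-coupon bond has a single cash flow at maturity, so its Macaulay duration equals its maturity: 3 years.
(Equivalently: 6 semi-annual periods ÷ 2 = 3 years.)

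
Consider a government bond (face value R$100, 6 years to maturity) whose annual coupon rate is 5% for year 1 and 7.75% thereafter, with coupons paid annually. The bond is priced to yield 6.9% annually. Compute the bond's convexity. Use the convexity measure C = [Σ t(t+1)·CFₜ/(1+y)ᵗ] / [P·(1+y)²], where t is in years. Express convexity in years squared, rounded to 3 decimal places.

With y = 0.069:
  t   CF        PV=CF/(1+0.069)^t    t·PV        t(t+1)·PV
  1         5.00         4.6773         4.6773           9.3545
  2         7.75         6.7818        13.5636          40.6909
  3         7.75         6.3441        19.0322          76.1289
  4         7.75         5.9346        23.7384         118.6918
  5         7.75         5.5515        27.7577         166.5461
  6       107.75        72.2023       433.2138       3,032.4967
  Σ                    101.4916       521.9830       3,443.9090
P = 101.4916.
Convexity = Σ t(t+1)·PV / [P·(1+y)²] = 3,443.9090 / (101.4916 × 1.142761) = 29.69383.

29.694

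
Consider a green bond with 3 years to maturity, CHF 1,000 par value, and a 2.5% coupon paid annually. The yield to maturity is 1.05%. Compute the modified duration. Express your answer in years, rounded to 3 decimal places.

Periodic yield y = 0.0105. First find Macaulay duration:
  t   CF        PV=CF/(1+0.0105)^t    t·PV
  1        25.00        24.7402        24.7402
  2        25.00        24.4832        48.9663
  3     1,025.00       993.3789     2,980.1366
  Σ                  1,042.6022     3,053.8431
P = 1,042.6022; Macaulay duration = 3,053.8431 / 1,042.6022 = 2.92906 years.
Modified duration = D_Mac / (1 + y) = 2.92906 / 1.0105 = 2.89862 years.

2.899 years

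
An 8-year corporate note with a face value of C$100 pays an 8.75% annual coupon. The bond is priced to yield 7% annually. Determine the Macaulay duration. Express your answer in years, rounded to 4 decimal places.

6.1771 years

Periodic yield y = 0.07. Discount each cash flow and weight by its year:
  t   CF        PV=CF/(1+0.07)^t    t·PV
  1         8.75         8.1776         8.1776
  2         8.75         7.6426        15.2852
  3         8.75         7.1426        21.4278
  4         8.75         6.6753        26.7013
  5         8.75         6.2386        31.1931
  6         8.75         5.8305        34.9830
  7         8.75         5.4491        38.1434
  8       108.75        63.2935       506.3479
  Σ                    110.4498       682.2594
Price P = Σ PV = 110.4498.
Macaulay duration = Σ(t·PV) / P = 682.2594 / 110.4498 = 6.17710 years.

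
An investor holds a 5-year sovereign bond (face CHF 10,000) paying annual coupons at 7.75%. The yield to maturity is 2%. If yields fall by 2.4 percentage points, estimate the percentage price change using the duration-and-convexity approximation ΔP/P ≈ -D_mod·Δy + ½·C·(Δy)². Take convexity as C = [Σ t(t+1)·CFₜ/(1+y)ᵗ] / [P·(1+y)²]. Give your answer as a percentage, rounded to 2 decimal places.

With y = 0.02:
  t   CF        PV=CF/(1+0.02)^t    t·PV        t(t+1)·PV
  1       775.00       759.8039       759.8039       1,519.6078
  2       775.00       744.9058     1,489.8116       4,469.4348
  3       775.00       730.2998     2,190.8994       8,763.5977
  4       775.00       715.9802     2,863.9208      14,319.6041
  5    10,775.00     9,759.2495    48,796.2474     292,777.4843
  Σ                 12,710.2392    56,100.6832     321,849.7288
P = 12,710.2392; D_Mac = 4.41382 yrs; D_mod = 4.32727 yrs; C = 24.33880.
Duration effect: -4.32727 × (-0.024) = +0.103855
Convexity effect: 0.5 × 24.33880 × (-0.024)² = +0.0070096
ΔP/P ≈ +0.103855 + 0.0070096 = +0.110864 = +11.0864%.

+11.09%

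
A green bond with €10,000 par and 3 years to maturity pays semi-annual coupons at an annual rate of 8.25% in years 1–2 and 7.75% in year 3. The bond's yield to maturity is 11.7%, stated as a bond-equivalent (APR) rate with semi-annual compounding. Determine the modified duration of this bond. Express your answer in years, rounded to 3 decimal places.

2.554 years

Periodic yield y = 0.0585. First find Macaulay duration:
  t   CF        PV=CF/(1+0.0585)^t    t·PV
  1       412.50       389.7024       389.7024
  2       412.50       368.1648       736.3295
  3       412.50       347.8174     1,043.4523
  4       412.50       328.5947     1,314.3786
  5       387.50       291.6201     1,458.1003
  6    10,387.50     7,385.2612    44,311.5675
  Σ                  9,111.1606    49,253.5307
P = 9,111.1606; Macaulay duration = 49,253.5307 / 9,111.1606 = 5.40585 half-year periods = 2.70292 years.
Modified duration = D_Mac / (1 + y) = 2.70292 / 1.0585 = 2.55354 years.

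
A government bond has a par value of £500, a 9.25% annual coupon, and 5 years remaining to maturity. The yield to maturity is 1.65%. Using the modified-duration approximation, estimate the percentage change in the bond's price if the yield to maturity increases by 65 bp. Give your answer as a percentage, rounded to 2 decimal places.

Periodic yield y = 0.0165. Modified duration first:
  t   CF        PV=CF/(1+0.0165)^t    t·PV
  1        46.25        45.4993        45.4993
  2        46.25        44.7607        89.5214
  3        46.25        44.0341       132.1024
  4        46.25        43.3194       173.2775
  5       546.25       503.3320     2,516.6600
  Σ                    680.9455     2,957.0606
P = 680.9455; D_Mac = 4.34258 yrs; D_mod = 4.34258/(1+0.0165) = 4.27209 yrs.
ΔP/P ≈ -D_mod · Δy = -4.27209 × (+0.0065) = -0.027769 = -2.7769%.

-2.78%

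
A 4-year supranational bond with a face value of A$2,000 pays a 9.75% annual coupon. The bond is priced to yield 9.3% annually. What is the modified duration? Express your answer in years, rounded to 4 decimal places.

3.2038 years

Periodic yield y = 0.093. First find Macaulay duration:
  t   CF        PV=CF/(1+0.093)^t    t·PV
  1       195.00       178.4081       178.4081
  2       195.00       163.2279       326.4557
  3       195.00       149.3393       448.0179
  4     2,195.00     1,537.9913     6,151.9652
  Σ                  2,028.9665     7,104.8469
P = 2,028.9665; Macaulay duration = 7,104.8469 / 2,028.9665 = 3.50171 years.
Modified duration = D_Mac / (1 + y) = 3.50171 / 1.093 = 3.20376 years.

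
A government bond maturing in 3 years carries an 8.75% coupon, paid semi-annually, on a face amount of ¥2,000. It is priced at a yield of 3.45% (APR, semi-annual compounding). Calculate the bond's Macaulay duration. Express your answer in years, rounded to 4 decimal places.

2.7257 years

Periodic yield y = 0.01725. Discount each cash flow and weight by its period:
  t   CF        PV=CF/(1+0.01725)^t    t·PV
  1        87.50        86.0162        86.0162
  2        87.50        84.5576       169.1152
  3        87.50        83.1237       249.3712
  4        87.50        81.7141       326.8566
  5        87.50        80.3285       401.6424
  6     2,087.50     1,883.9106    11,303.4637
  Σ                  2,299.6508    12,536.4653
Price P = Σ PV = 2,299.6508.
Macaulay duration = Σ(t·PV) / P = 12,536.4653 / 2,299.6508 = 5.45146 half-year periods.
In years: 5.45146 / 2 = 2.72573 years.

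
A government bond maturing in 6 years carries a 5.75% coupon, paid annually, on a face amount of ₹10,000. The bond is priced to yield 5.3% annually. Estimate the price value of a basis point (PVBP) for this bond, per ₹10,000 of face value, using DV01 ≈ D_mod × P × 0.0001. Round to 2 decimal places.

₹5.10

Periodic yield y = 0.053.
  t   CF        PV=CF/(1+0.053)^t    t·PV
  1       575.00       546.0589       546.0589
  2       575.00       518.5744     1,037.1489
  3       575.00       492.4733     1,477.4200
  4       575.00       467.6860     1,870.7440
  5       575.00       444.1462     2,220.7312
  6    10,575.00     7,757.2922    46,543.7530
  Σ                 10,226.2311    53,695.8560
P = 10,226.2311; D_Mac = 5.25080 yrs; D_mod = 4.98651 yrs.
DV01 ≈ 4.98651 × 10,226.2311 × 0.0001 = 5.099322.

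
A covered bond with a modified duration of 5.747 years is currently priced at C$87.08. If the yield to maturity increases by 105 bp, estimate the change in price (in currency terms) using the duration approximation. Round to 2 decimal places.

-C$5.25

Duration approximation: ΔP/P ≈ -D_mod · Δy = -5.747 × (+0.0105) = -0.0603435.
ΔP ≈ 87.08 × (-0.0603435) = -5.25471198.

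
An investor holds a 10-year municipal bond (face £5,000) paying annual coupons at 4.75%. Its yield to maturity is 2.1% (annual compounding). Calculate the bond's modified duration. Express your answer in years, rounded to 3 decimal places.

8.224 years

Periodic yield y = 0.021. First find Macaulay duration:
  t   CF        PV=CF/(1+0.021)^t    t·PV
  1       237.50       232.6151       232.6151
  2       237.50       227.8306       455.6613
  3       237.50       223.1446       669.4338
  4       237.50       218.5549       874.2198
  5       237.50       214.0597     1,070.2985
  6       237.50       209.6569     1,257.9414
  7       237.50       205.3447     1,437.4126
  8       237.50       201.1211     1,608.9690
  9       237.50       196.9844     1,772.8600
  10    5,237.50     4,254.6772    42,546.7719
  Σ                  6,183.9893    51,926.1834
P = 6,183.9893; Macaulay duration = 51,926.1834 / 6,183.9893 = 8.39687 years.
Modified duration = D_Mac / (1 + y) = 8.39687 / 1.021 = 8.22417 years.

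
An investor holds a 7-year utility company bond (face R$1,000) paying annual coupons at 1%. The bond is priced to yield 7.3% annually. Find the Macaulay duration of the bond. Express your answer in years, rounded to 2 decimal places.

6.74 years

Periodic yield y = 0.073. Discount each cash flow and weight by its year:
  t   CF        PV=CF/(1+0.073)^t    t·PV
  1        10.00         9.3197         9.3197
  2        10.00         8.6856        17.3712
  3        10.00         8.0947        24.2841
  4        10.00         7.5440        30.1760
  5        10.00         7.0307        35.1537
  6        10.00         6.5524        39.3145
  7     1,010.00       616.7701     4,317.3908
  Σ                    663.9972     4,473.0100
Price P = Σ PV = 663.9972.
Macaulay duration = Σ(t·PV) / P = 4,473.0100 / 663.9972 = 6.73649 years.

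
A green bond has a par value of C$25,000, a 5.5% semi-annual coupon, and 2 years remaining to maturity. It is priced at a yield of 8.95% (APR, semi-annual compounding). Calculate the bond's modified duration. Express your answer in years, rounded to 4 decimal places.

1.8360 years

Periodic yield y = 0.04475. First find Macaulay duration:
  t   CF        PV=CF/(1+0.04475)^t    t·PV
  1       687.50       658.0522       658.0522
  2       687.50       629.8657     1,259.7314
  3       687.50       602.8865     1,808.6595
  4    25,687.50    21,561.1698    86,244.6792
  Σ                 23,451.9742    89,971.1223
P = 23,451.9742; Macaulay duration = 89,971.1223 / 23,451.9742 = 3.83640 half-year periods = 1.91820 years.
Modified duration = D_Mac / (1 + y) = 1.91820 / 1.04475 = 1.83604 years.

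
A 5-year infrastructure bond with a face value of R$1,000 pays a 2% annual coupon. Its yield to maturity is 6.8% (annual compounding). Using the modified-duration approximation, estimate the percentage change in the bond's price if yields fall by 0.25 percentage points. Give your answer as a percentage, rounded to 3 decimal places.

Periodic yield y = 0.068. Modified duration first:
  t   CF        PV=CF/(1+0.068)^t    t·PV
  1        20.00        18.7266        18.7266
  2        20.00        17.5343        35.0685
  3        20.00        16.4178        49.2535
  4        20.00        15.3725        61.4901
  5     1,020.00       734.0809     3,670.4044
  Σ                    802.1321     3,834.9431
P = 802.1321; D_Mac = 4.78094 yrs; D_mod = 4.78094/(1+0.068) = 4.47653 yrs.
ΔP/P ≈ -D_mod · Δy = -4.47653 × (-0.0025) = +0.011191 = +1.1191%.

+1.119%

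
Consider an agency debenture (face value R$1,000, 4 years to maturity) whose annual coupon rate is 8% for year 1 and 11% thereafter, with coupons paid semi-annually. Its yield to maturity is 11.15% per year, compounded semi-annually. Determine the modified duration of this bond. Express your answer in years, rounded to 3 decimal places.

Periodic yield y = 0.05575. First find Macaulay duration:
  t   CF        PV=CF/(1+0.05575)^t    t·PV
  1        40.00        37.8878        37.8878
  2        40.00        35.8871        71.7741
  3        55.00        46.7390       140.2170
  4        55.00        44.2709       177.0836
  5        55.00        41.9331       209.6656
  6        55.00        39.7188       238.3128
  7        55.00        37.6214       263.3499
  8     1,055.00       683.5397     5,468.3175
  Σ                    967.5977     6,606.6083
P = 967.5977; Macaulay duration = 6,606.6083 / 967.5977 = 6.82785 half-year periods = 3.41392 years.
Modified duration = D_Mac / (1 + y) = 3.41392 / 1.05575 = 3.23365 years.

3.234 years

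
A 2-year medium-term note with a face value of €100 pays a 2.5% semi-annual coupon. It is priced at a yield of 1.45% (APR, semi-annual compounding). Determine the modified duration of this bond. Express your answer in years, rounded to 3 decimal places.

1.950 years

Periodic yield y = 0.00725. First find Macaulay duration:
  t   CF        PV=CF/(1+0.00725)^t    t·PV
  1         1.25         1.2410         1.2410
  2         1.25         1.2321         2.4641
  3         1.25         1.2232         3.6696
  4       101.25        98.3662       393.4648
  Σ                    102.0625       400.8396
P = 102.0625; Macaulay duration = 400.8396 / 102.0625 = 3.92739 half-year periods = 1.96370 years.
Modified duration = D_Mac / (1 + y) = 1.96370 / 1.00725 = 1.94956 years.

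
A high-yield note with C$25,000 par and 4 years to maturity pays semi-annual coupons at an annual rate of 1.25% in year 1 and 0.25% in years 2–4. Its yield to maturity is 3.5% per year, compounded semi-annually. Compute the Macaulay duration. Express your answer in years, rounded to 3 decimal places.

3.946 years

Periodic yield y = 0.0175. Discount each cash flow and weight by its period:
  t   CF        PV=CF/(1+0.0175)^t    t·PV
  1       156.25       153.5627       153.5627
  2       156.25       150.9215       301.8431
  3        31.25        29.6652        88.9955
  4        31.25        29.1550       116.6198
  5        31.25        28.6535       143.2676
  6        31.25        28.1607       168.9642
  7        31.25        27.6764       193.7346
  8    25,031.25    21,787.4897   174,299.9175
  Σ                 22,235.2846   175,466.9049
Price P = Σ PV = 22,235.2846.
Macaulay duration = Σ(t·PV) / P = 175,466.9049 / 22,235.2846 = 7.89137 half-year periods.
In years: 7.89137 / 2 = 3.94569 years.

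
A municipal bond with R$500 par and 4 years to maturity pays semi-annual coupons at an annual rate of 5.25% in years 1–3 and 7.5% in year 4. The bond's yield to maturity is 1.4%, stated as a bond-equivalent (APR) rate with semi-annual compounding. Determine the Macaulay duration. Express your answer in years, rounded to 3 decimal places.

Periodic yield y = 0.007. Discount each cash flow and weight by its period:
  t   CF        PV=CF/(1+0.007)^t    t·PV
  1       13.125        13.0338        13.0338
  2       13.125        12.9432        25.8863
  3       13.125        12.8532        38.5596
  4       13.125        12.7638        51.0554
  5       13.125        12.6751        63.3756
  6       13.125        12.5870        75.5220
  7       18.750        17.8564       124.9951
  8      518.750       490.5941     3,924.7530
  Σ                    585.3067     4,317.1808
Price P = Σ PV = 585.3067.
Macaulay duration = Σ(t·PV) / P = 4,317.1808 / 585.3067 = 7.37593 half-year periods.
In years: 7.37593 / 2 = 3.68796 years.

3.688 years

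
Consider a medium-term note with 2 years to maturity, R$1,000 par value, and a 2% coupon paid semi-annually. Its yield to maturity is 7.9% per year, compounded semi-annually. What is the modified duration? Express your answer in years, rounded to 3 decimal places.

Periodic yield y = 0.0395. First find Macaulay duration:
  t   CF        PV=CF/(1+0.0395)^t    t·PV
  1        10.00         9.6200         9.6200
  2        10.00         9.2545        18.5089
  3        10.00         8.9028        26.7084
  4     1,010.00       865.0145     3,460.0581
  Σ                    892.7918     3,514.8954
P = 892.7918; Macaulay duration = 3,514.8954 / 892.7918 = 3.93697 half-year periods = 1.96849 years.
Modified duration = D_Mac / (1 + y) = 1.96849 / 1.0395 = 1.89368 years.

1.894 years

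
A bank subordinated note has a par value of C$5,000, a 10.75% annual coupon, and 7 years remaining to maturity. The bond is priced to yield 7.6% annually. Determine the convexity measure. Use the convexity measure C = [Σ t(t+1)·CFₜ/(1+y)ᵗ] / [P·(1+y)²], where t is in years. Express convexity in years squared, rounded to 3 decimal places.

With y = 0.076:
  t   CF        PV=CF/(1+0.076)^t    t·PV        t(t+1)·PV
  1       537.50       499.5353       499.5353         999.0706
  2       537.50       464.2522       928.5043       2,785.5129
  3       537.50       431.4611     1,294.3833       5,177.5333
  4       537.50       400.9862     1,603.9446       8,019.7232
  5       537.50       372.6637     1,863.3186      11,179.9115
  6       537.50       346.3417     2,078.0505      14,546.3533
  7     5,537.50     3,316.1017    23,212.7118     185,701.6946
  Σ                  5,831.3419    31,480.4485     228,409.7995
P = 5,831.3419.
Convexity = Σ t(t+1)·PV / [P·(1+y)²] = 228,409.7995 / (5,831.3419 × 1.157776) = 33.83153.

33.832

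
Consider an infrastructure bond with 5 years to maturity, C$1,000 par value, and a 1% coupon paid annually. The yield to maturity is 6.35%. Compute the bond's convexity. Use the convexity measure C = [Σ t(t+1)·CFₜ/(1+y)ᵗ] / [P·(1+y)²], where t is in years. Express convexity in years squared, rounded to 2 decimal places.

25.72

With y = 0.0635:
  t   CF        PV=CF/(1+0.0635)^t    t·PV        t(t+1)·PV
  1        10.00         9.4029         9.4029          18.8058
  2        10.00         8.8415        17.6830          53.0489
  3        10.00         8.3136        24.9407          99.7628
  4        10.00         7.8172        31.2687         156.3436
  5     1,010.00       742.3931     3,711.9653      22,271.7918
  Σ                    776.7682     3,795.2606      22,599.7529
P = 776.7682.
Convexity = Σ t(t+1)·PV / [P·(1+y)²] = 22,599.7529 / (776.7682 × 1.131032) = 25.72393.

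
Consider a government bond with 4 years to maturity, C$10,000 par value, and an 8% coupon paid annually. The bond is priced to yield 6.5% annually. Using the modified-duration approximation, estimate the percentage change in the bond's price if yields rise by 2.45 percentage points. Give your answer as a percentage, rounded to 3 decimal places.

-8.255%

Periodic yield y = 0.065. Modified duration first:
  t   CF        PV=CF/(1+0.065)^t    t·PV
  1       800.00       751.1737       751.1737
  2       800.00       705.3274     1,410.6549
  3       800.00       662.2793     1,986.8378
  4    10,800.00     8,395.0894    33,580.3575
  Σ                 10,513.8698    37,729.0239
P = 10,513.8698; D_Mac = 3.58850 yrs; D_mod = 3.58850/(1+0.065) = 3.36948 yrs.
ΔP/P ≈ -D_mod · Δy = -3.36948 × (+0.0245) = -0.082552 = -8.2552%.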